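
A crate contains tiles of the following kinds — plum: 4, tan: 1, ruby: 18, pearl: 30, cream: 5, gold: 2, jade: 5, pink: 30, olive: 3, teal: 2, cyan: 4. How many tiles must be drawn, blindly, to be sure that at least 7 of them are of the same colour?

45

The 11 colours are the holes; the tiles drawn are the pigeons.
To avoid 7 of any one colour, the worst case takes at most 6 of each colour, or every tile of a colour that has fewer than 6.
That gives 4 + 1 + 6 + 6 + 5 + 2 + 5 + 6 + 3 + 2 + 4 = 44 tiles with no colour reaching 7.
The next tile forces some colour to 7, so 44 + 1 = 45.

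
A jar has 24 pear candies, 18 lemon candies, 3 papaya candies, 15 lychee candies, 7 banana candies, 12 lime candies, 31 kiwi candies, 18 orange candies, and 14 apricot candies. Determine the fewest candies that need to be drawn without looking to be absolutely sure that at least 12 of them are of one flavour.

88

An adversary could hand out at most 11 candies per flavour (papaya, banana run out sooner): 11 + 11 + 3 + 11 + 7 + 11 + 11 + 11 + 11 = 87 candies and still no flavour has 12.
By the pigeonhole principle, one more candy lands in a flavour already at 11, so 88 draws are enough and 87 are not.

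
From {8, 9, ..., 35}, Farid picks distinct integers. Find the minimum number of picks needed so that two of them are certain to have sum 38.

Group the elements by complementary pair {x, 38−x}: {8,30}, {9,29}, {10,28}, …, giving 11 two-element pairs; the single value 19 (it cannot pair with itself since the integers are distinct); and 5 integers whose partner 38−x falls outside [8,35].
Treating each of those 17 groups as a pigeonhole, one can pick one integer per group — 17 integers — with no two summing to 38.
The 18th integer lands in an occupied pair, forcing a sum of 38.

18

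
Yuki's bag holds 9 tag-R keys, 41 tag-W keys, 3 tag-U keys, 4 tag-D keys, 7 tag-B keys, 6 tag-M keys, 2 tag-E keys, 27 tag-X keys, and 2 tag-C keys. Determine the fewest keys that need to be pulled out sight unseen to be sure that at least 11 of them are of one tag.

54

By pigeonhole, put each drawn key into a box by tag. The largest draw with every box below 11 takes min(count, 10) from each tag; tags with fewer than 10 contribute all they have.
Σ min(cᵢ, 10) = 9 + 10 + 3 + 4 + 7 + 6 + 2 + 10 + 2 = 53.
Draw number 53 + 1 = 54 must push one box to 11.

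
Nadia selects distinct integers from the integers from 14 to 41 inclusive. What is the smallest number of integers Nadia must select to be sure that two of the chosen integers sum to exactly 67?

21

Group the elements by complementary pair {x, 67−x}: {26,41}, {27,40}, {28,39}, …, giving 8 two-element pairs and 12 integers whose partner 67−x falls outside [14,41].
By the pigeonhole principle, treating each of those 20 groups as a pigeonhole, one can pick one integer per group — 20 integers — with no two summing to 67.
The 21st integer lands in an occupied pair, forcing a sum of 67.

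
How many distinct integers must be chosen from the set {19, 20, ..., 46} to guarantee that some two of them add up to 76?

21

A set avoiding the sum 76 can contain at most one of each pair {x, 76−x}, plus the 12 elements whose complement lies outside the range or equal to its own complement.
The integers 19, …, 38 (20 of them) are such a set: any two sum to at least 19+20 = 39 and at most 37+38 = 75 < 76.
By the pigeonhole principle, any 21st integer completes one of the 8 pairs, so 21 choices force a sum of 76.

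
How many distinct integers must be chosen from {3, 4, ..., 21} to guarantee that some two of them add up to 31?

14

A set avoiding the sum 31 can contain at most one of each pair {x, 31−x}, plus the 7 elements whose complement lies outside the range.
The integers 3, …, 15 (13 of them) are such a set: any two sum to at least 3+4 = 7 and at most 14+15 = 29 < 31.
By pigeonhole, any 14th integer completes one of the 6 pairs, so 14 choices force a sum of 31.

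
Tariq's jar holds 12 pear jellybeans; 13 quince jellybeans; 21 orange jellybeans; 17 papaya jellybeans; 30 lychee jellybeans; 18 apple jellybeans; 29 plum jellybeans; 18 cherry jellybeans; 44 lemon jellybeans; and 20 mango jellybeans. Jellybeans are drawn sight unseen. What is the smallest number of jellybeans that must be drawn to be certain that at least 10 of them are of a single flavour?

Pigeonhole: the 10 flavours are the holes; the jellybeans drawn are the pigeons.
To avoid 10 of any one flavour, the worst case takes at most 9 of each flavour.
That gives 9 + 9 + 9 + 9 + 9 + 9 + 9 + 9 + 9 + 9 = 90 jellybeans with no flavour reaching 10.
The next jellybean forces some flavour to 10, so 90 + 1 = 91.

91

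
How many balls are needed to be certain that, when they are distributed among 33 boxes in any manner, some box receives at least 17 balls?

With 528 balls one could put exactly 16 in each of the 33 boxes, and no box would reach 17.
By pigeonhole, one more ball must land in a box that already has 16, giving it 17.
So 33 × 16 + 1 = 529 balls are required.

529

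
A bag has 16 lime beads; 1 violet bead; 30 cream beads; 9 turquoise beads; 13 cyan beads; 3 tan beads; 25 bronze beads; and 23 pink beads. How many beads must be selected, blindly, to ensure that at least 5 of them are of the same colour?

29

By pigeonhole, put each drawn bead into a box by colour. The largest draw with every box below 5 takes min(count, 4) from each colour; colours with fewer than 4 contribute all they have.
Σ min(cᵢ, 4) = 4 + 1 + 4 + 4 + 4 + 3 + 4 + 4 = 28.
Draw number 28 + 1 = 29 must push one box to 5.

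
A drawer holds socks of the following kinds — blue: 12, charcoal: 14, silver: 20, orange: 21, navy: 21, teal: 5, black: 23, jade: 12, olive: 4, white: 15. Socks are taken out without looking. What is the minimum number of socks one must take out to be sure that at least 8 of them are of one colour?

An adversary could hand out at most 7 socks per colour (teal, olive run out sooner): 7 + 7 + 7 + 7 + 7 + 5 + 7 + 7 + 4 + 7 = 65 socks and still no colour has 8.
By pigeonhole, one more sock lands in a colour already at 7, so 66 draws are enough and 65 are not.

66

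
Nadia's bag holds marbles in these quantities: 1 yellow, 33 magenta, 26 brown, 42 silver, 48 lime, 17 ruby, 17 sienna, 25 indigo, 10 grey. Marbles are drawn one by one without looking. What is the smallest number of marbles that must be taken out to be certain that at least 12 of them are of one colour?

89

The 9 colours are the holes; the marbles drawn are the pigeons.
To avoid 12 of any one colour, the worst case takes at most 11 of each colour, or every marble of a colour that has fewer than 11.
That gives 1 + 11 + 11 + 11 + 11 + 11 + 11 + 11 + 10 = 88 marbles with no colour reaching 12.
The next marble forces some colour to 12, so 88 + 1 = 89.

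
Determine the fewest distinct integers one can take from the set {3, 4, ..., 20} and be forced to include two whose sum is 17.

Two chosen integers sum to 17 exactly when both halves of some pair {x, 17−x} with 3 ≤ x ≤ 17−x ≤ 14 are chosen — 6 such pairs.
The remaining 6 elements (those with no distinct partner in range) can never complete a 17-sum, so the worst case takes all of them and one from each pair: 6 + 6 = 12.
By the pigeonhole principle, the 13th integer has to be the second member of some pair, so 12 + 1 = 13.

13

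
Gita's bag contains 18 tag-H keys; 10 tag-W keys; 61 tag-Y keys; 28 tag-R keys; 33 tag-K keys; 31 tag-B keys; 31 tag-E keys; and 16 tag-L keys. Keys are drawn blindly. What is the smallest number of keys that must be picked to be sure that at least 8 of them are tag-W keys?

In the worst case for collecting tag-W keys, every non-tag-W key comes out first.
There are 18 + 61 + 28 + 33 + 31 + 31 + 16 = 218 non-tag-W keys altogether.
After those, each further key must be tag-W, so 218 + 8 = 226 draws guarantee 8 tag-W keys.

226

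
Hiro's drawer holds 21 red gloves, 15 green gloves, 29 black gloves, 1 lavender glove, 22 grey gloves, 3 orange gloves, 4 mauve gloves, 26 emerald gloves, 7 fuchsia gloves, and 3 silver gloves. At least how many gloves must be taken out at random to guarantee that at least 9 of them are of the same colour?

An adversary could hand out at most 8 gloves per colour (5 colours run out sooner): 8 + 8 + 8 + 1 + 8 + 3 + 4 + 8 + 7 + 3 = 58 gloves and still no colour has 9.
Pigeonhole: one more glove lands in a colour already at 8, so 59 draws are enough and 58 are not.

59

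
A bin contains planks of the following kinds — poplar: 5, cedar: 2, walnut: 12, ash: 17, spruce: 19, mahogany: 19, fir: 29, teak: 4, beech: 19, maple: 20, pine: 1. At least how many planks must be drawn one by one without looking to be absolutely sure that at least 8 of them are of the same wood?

An adversary could hand out at most 7 planks per wood (4 woods run out sooner): 5 + 2 + 7 + 7 + 7 + 7 + 7 + 4 + 7 + 7 + 1 = 61 planks and still no wood has 8.
By pigeonhole, one more plank lands in a wood already at 7, so 62 draws are enough and 61 are not.

62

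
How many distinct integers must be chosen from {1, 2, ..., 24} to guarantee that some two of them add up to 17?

Two chosen integers sum to 17 exactly when both halves of some pair {x, 17−x} with 1 ≤ x ≤ 17−x ≤ 16 are chosen — 8 such pairs.
The remaining 8 elements (those with no distinct partner in range) can never complete a 17-sum, so the worst case takes all of them and one from each pair: 8 + 8 = 16.
The 17th integer has to be the second member of some pair, so 16 + 1 = 17.

17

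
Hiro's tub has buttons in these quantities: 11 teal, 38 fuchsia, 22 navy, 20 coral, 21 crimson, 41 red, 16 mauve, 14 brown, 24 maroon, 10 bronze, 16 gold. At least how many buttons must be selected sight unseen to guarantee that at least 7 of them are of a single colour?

By pigeonhole, put each drawn button into a box by colour. The largest draw with every box below 7 takes min(count, 6) from each colour.
Σ min(cᵢ, 6) = 6 + 6 + 6 + 6 + 6 + 6 + 6 + 6 + 6 + 6 + 6 = 66.
Draw number 66 + 1 = 67 must push one box to 7.

67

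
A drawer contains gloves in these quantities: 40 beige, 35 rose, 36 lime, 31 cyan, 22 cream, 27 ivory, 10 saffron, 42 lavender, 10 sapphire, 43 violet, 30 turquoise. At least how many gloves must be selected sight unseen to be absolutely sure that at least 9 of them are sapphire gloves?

In the worst case for collecting sapphire gloves, every non-sapphire glove comes out first.
There are 40 + 35 + 36 + 31 + 22 + 27 + 10 + 42 + 43 + 30 = 316 non-sapphire gloves altogether.
After those, each further glove must be sapphire, so 316 + 9 = 325 draws guarantee 9 sapphire gloves.

325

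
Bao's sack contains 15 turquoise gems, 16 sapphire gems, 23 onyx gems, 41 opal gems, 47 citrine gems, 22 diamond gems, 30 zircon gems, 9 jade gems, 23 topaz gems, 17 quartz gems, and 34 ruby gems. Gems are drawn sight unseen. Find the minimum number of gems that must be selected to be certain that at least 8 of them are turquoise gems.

270

In the worst case for collecting turquoise gems, every non-turquoise gem comes out first.
There are 16 + 23 + 41 + 47 + 22 + 30 + 9 + 23 + 17 + 34 = 262 non-turquoise gems altogether.
After those, each further gem must be turquoise, so 262 + 8 = 270 draws guarantee 8 turquoise gems.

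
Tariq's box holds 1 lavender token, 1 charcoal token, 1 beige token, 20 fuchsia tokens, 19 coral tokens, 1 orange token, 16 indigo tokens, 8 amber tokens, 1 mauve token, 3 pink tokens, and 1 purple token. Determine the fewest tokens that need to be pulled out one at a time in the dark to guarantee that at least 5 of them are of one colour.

Pigeonhole: put each drawn token into a box by colour. The largest draw with every box below 5 takes min(count, 4) from each colour; colours with fewer than 4 contribute all they have.
Σ min(cᵢ, 4) = 1 + 1 + 1 + 4 + 4 + 1 + 4 + 4 + 1 + 3 + 1 = 25.
Draw number 25 + 1 = 26 must push one box to 5.

26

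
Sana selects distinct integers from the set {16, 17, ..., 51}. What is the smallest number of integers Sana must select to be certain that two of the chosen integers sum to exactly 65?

20

Two chosen integers sum to 65 exactly when both halves of some pair {x, 65−x} with 16 ≤ x ≤ 65−x ≤ 49 are chosen — 17 such pairs.
The remaining 2 elements (those with no distinct partner in range) can never complete a 65-sum, so the worst case takes all of them and one from each pair: 2 + 17 = 19.
By pigeonhole, the 20th integer has to be the second member of some pair, so 19 + 1 = 20.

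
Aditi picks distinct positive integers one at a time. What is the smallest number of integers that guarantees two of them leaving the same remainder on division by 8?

9

By pigeonhole, the 8 residue classes mod 8 are the pigeonholes.
With 8 integers one could put 1 in each residue class and have no class reach 2.
The 9th integer pushes some class to 2, so 8·1 + 1 = 9.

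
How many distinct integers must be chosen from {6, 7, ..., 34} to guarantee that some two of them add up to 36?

A set avoiding the sum 36 can contain at most one of each pair {x, 36−x}, plus the 5 elements whose complement lies outside the range or equal to its own complement.
The integers 18, …, 34 (17 of them) are such a set: any two sum to at least 18+19 = 37 > 36.
Any 18th integer completes one of the 12 pairs, so 18 choices force a sum of 36.

18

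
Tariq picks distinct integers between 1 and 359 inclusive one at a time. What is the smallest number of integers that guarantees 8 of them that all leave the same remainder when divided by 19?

134

The 19 residue classes mod 19 are the pigeonholes.
With 133 integers one could put 7 in each residue class and have no class reach 8.
The 134th integer pushes some class to 8, so 19·7 + 1 = 134.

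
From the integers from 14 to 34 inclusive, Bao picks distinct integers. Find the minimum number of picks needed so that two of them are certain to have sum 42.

15

Two chosen integers sum to 42 exactly when both halves of some pair {x, 42−x} with 14 ≤ x ≤ 42−x ≤ 28 are chosen — 7 such pairs.
The remaining 7 elements (those with no distinct partner in range) can never complete a 42-sum, so the worst case takes all of them and one from each pair: 7 + 7 = 14.
The 15th integer has to be the second member of some pair, so 14 + 1 = 15.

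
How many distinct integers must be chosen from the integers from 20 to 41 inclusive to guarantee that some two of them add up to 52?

Group the elements by complementary pair {x, 52−x}: {20,32}, {21,31}, {22,30}, …, giving 6 two-element pairs, the single value 26 (it cannot pair with itself since the integers are distinct), and 9 integers whose partner 52−x falls outside [20,41].
Treating each of those 16 groups as a pigeonhole, one can pick one integer per group — 16 integers — with no two summing to 52.
The 17th integer lands in an occupied pair, forcing a sum of 52.

17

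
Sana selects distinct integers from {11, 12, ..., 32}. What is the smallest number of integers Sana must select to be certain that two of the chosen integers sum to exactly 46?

14

A set avoiding the sum 46 can contain at most one of each pair {x, 46−x}, plus the 4 elements whose complement lies outside the range or equal to its own complement.
The integers 11, …, 23 (13 of them) are such a set: any two sum to at least 11+12 = 23 and at most 22+23 = 45 < 46.
By pigeonhole, any 14th integer completes one of the 9 pairs, so 14 choices force a sum of 46.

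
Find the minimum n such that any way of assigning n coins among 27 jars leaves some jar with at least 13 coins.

With 324 coins one could put exactly 12 in each of the 27 jars, and no jar would reach 13.
By pigeonhole, one more coin must land in a jar that already has 12, giving it 13.
So 27 × 12 + 1 = 325 coins are required.

325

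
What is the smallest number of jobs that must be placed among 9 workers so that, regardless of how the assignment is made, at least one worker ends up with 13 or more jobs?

With 108 jobs one could put exactly 12 in each of the 9 workers, and no worker would reach 13.
One more job must land in a worker that already has 12, giving it 13.
So 9 × 12 + 1 = 109 jobs are required.

109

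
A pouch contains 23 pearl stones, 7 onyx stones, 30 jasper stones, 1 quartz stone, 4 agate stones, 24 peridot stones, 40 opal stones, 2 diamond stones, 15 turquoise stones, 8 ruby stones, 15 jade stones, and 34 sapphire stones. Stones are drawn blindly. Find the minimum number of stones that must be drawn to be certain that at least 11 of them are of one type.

By pigeonhole, put each drawn stone into a box by type. The largest draw with every box below 11 takes min(count, 10) from each type; types with fewer than 10 contribute all they have.
Σ min(cᵢ, 10) = 10 + 7 + 10 + 1 + 4 + 10 + 10 + 2 + 10 + 8 + 10 + 10 = 92.
Draw number 92 + 1 = 93 must push one box to 11.

93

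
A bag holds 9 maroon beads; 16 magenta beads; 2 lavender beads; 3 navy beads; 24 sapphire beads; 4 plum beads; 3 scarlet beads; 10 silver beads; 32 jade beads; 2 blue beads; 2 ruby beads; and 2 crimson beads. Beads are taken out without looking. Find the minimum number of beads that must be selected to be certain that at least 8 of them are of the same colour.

54

An adversary could hand out at most 7 beads per colour (7 colours run out sooner): 7 + 7 + 2 + 3 + 7 + 4 + 3 + 7 + 7 + 2 + 2 + 2 = 53 beads and still no colour has 8.
One more bead lands in a colour already at 7, so 54 draws are enough and 53 are not.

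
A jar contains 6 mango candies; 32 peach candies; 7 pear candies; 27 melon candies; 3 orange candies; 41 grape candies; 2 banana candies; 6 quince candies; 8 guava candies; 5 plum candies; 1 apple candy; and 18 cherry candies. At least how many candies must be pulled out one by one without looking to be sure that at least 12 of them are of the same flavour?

The 12 flavours are the holes; the candies drawn are the pigeons.
To avoid 12 of any one flavour, the worst case takes at most 11 of each flavour, or every candy of a flavour that has fewer than 11.
That gives 6 + 11 + 7 + 11 + 3 + 11 + 2 + 6 + 8 + 5 + 1 + 11 = 82 candies with no flavour reaching 12.
The next candy forces some flavour to 12, so 82 + 1 = 83.

83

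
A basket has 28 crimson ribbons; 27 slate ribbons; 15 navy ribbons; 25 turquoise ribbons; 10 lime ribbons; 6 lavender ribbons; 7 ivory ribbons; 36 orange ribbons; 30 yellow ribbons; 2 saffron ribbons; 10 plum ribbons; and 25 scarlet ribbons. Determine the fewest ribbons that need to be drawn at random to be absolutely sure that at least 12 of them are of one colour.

An adversary could hand out at most 11 ribbons per colour (5 colours run out sooner): 11 + 11 + 11 + 11 + 10 + 6 + 7 + 11 + 11 + 2 + 10 + 11 = 112 ribbons and still no colour has 12.
One more ribbon lands in a colour already at 11, so 113 draws are enough and 112 are not.

113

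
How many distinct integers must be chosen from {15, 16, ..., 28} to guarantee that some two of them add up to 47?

10

Group the elements by complementary pair {x, 47−x}: {19,28}, {20,27}, {21,26}, …, giving 5 two-element pairs and 4 integers whose partner 47−x falls outside [15,28].
Treating each of those 9 groups as a pigeonhole, one can pick one integer per group — 9 integers — with no two summing to 47.
The 10th integer lands in an occupied pair, forcing a sum of 47.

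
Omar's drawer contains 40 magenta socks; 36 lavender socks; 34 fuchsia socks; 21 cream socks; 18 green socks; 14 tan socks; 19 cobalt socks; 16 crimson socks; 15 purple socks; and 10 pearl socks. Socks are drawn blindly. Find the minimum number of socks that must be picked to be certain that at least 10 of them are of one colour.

91

By the pigeonhole principle, put each drawn sock into a box by colour. The largest draw with every box below 10 takes min(count, 9) from each colour.
Σ min(cᵢ, 9) = 9 + 9 + 9 + 9 + 9 + 9 + 9 + 9 + 9 + 9 = 90.
Draw number 90 + 1 = 91 must push one box to 10.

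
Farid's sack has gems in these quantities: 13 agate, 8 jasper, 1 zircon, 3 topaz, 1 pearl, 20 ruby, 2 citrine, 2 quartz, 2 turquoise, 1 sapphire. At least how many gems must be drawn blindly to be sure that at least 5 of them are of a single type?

25

An adversary could hand out at most 4 gems per type (7 types run out sooner): 4 + 4 + 1 + 3 + 1 + 4 + 2 + 2 + 2 + 1 = 24 gems and still no type has 5.
One more gem lands in a type already at 4, so 25 draws are enough and 24 are not.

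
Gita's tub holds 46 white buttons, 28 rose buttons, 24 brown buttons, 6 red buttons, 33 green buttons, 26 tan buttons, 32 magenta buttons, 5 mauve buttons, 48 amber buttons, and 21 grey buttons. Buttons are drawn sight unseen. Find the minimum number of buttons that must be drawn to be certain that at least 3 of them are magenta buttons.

240

In the worst case for collecting magenta buttons, every non-magenta button comes out first.
There are 46 + 28 + 24 + 6 + 33 + 26 + 5 + 48 + 21 = 237 non-magenta buttons altogether.
After those, each further button must be magenta, so 237 + 3 = 240 draws guarantee 3 magenta buttons.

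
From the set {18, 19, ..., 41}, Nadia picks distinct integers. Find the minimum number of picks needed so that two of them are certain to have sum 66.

17

A set avoiding the sum 66 can contain at most one of each pair {x, 66−x}, plus the 8 elements whose complement lies outside the range or equal to its own complement.
The integers 18, …, 33 (16 of them) are such a set: any two sum to at least 18+19 = 37 and at most 32+33 = 65 < 66.
Pigeonhole: any 17th integer completes one of the 8 pairs, so 17 choices force a sum of 66.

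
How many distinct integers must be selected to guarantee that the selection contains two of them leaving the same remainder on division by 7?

8

The 7 residue classes mod 7 are the pigeonholes.
With 7 integers one could put 1 in each residue class and have no class reach 2.
The 8th integer pushes some class to 2, so 7·1 + 1 = 8.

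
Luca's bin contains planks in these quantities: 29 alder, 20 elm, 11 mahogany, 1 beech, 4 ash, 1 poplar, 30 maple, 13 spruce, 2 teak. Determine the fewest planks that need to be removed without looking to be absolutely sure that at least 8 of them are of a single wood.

By pigeonhole, put each drawn plank into a box by wood. The largest draw with every box below 8 takes min(count, 7) from each wood; woods with fewer than 7 contribute all they have.
Σ min(cᵢ, 7) = 7 + 7 + 7 + 1 + 4 + 1 + 7 + 7 + 2 = 43.
Draw number 43 + 1 = 44 must push one box to 8.

44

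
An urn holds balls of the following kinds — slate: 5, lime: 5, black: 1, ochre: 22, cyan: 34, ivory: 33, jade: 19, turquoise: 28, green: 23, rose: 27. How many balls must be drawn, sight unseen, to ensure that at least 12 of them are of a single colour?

89

By the pigeonhole principle, put each drawn ball into a box by colour. The largest draw with every box below 12 takes min(count, 11) from each colour; colours with fewer than 11 contribute all they have.
Σ min(cᵢ, 11) = 5 + 5 + 1 + 11 + 11 + 11 + 11 + 11 + 11 + 11 = 88.
Draw number 88 + 1 = 89 must push one box to 12.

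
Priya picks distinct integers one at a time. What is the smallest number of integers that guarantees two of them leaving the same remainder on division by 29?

30

The 29 residue classes mod 29 are the pigeonholes.
With 29 integers one could put 1 in each residue class and have no class reach 2.
The 30th integer pushes some class to 2, so 29·1 + 1 = 30.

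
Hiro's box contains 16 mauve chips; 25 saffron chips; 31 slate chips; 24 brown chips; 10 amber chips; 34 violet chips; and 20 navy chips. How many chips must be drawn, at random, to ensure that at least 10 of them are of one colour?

64

Put each drawn chip into a box by colour. The largest draw with every box below 10 takes min(count, 9) from each colour.
Σ min(cᵢ, 9) = 9 + 9 + 9 + 9 + 9 + 9 + 9 = 63.
Draw number 63 + 1 = 64 must push one box to 10.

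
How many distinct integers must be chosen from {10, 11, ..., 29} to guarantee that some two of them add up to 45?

14

A set avoiding the sum 45 can contain at most one of each pair {x, 45−x}, plus the 6 elements whose complement lies outside the range.
The integers 10, …, 22 (13 of them) are such a set: any two sum to at least 10+11 = 21 and at most 21+22 = 43 < 45.
Any 14th integer completes one of the 7 pairs, so 14 choices force a sum of 45.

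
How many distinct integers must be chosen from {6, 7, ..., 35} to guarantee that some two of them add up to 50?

21

Group the elements by complementary pair {x, 50−x}: {15,35}, {16,34}, {17,33}, …, giving 10 two-element pairs, the single value 25 (it cannot pair with itself since the integers are distinct), and 9 integers whose partner 50−x falls outside [6,35].
Pigeonhole: treating each of those 20 groups as a pigeonhole, one can pick one integer per group — 20 integers — with no two summing to 50.
The 21st integer lands in an occupied pair, forcing a sum of 50.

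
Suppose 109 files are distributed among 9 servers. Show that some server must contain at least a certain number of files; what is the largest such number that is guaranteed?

13

By the pigeonhole principle, the 9 servers are the holes and the 109 files are the pigeons.
If every server held at most 12 files, the total would be at most 9 × 12 = 108, which is less than 109.
So some server holds at least ⌈109/9⌉ = 13 files.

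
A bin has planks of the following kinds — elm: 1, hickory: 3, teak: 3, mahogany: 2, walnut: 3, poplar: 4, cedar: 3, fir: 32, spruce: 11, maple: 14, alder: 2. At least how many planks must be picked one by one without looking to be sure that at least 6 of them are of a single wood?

37

By pigeonhole, the 11 woods are the holes; the planks drawn are the pigeons.
To avoid 6 of any one wood, the worst case takes at most 5 of each wood, or every plank of a wood that has fewer than 5.
That gives 1 + 3 + 3 + 2 + 3 + 4 + 3 + 5 + 5 + 5 + 2 = 36 planks with no wood reaching 6.
The next plank forces some wood to 6, so 36 + 1 = 37.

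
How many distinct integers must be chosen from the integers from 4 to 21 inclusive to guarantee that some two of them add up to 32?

14

Two chosen integers sum to 32 exactly when both halves of some pair {x, 32−x} with 11 ≤ x ≤ 32−x ≤ 21 are chosen — 5 such pairs.
The remaining 8 elements (those with no distinct partner in range) can never complete a 32-sum, so the worst case takes all of them and one from each pair: 8 + 5 = 13.
By pigeonhole, the 14th integer has to be the second member of some pair, so 13 + 1 = 14.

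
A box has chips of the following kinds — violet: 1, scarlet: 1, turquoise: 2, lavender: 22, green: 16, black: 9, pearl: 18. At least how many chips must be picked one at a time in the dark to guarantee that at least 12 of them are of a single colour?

By pigeonhole, put each drawn chip into a box by colour. The largest draw with every box below 12 takes min(count, 11) from each colour; colours with fewer than 11 contribute all they have.
Σ min(cᵢ, 11) = 1 + 1 + 2 + 11 + 11 + 9 + 11 = 46.
Draw number 46 + 1 = 47 must push one box to 12.

47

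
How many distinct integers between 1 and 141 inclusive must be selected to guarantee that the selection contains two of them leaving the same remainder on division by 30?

Pigeonhole: the 30 residue classes mod 30 are the pigeonholes.
With 30 integers one could put 1 in each residue class and have no class reach 2.
The 31st integer pushes some class to 2, so 30·1 + 1 = 31.

31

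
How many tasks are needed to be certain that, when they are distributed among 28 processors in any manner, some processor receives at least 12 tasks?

With 308 tasks one could put exactly 11 in each of the 28 processors, and no processor would reach 12.
By pigeonhole, one more task must land in a processor that already has 11, giving it 12.
So 28 × 11 + 1 = 309 tasks are required.

309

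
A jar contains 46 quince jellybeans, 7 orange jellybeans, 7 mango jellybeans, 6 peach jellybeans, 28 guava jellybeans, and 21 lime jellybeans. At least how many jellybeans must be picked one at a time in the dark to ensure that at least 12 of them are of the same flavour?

By the pigeonhole principle, the 6 flavours are the holes; the jellybeans drawn are the pigeons.
To avoid 12 of any one flavour, the worst case takes at most 11 of each flavour, or every jellybean of a flavour that has fewer than 11.
That gives 11 + 7 + 7 + 6 + 11 + 11 = 53 jellybeans with no flavour reaching 12.
The next jellybean forces some flavour to 12, so 53 + 1 = 54.

54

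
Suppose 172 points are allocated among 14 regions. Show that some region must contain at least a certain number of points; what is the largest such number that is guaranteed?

By the pigeonhole principle, the 14 regions are the holes and the 172 points are the pigeons.
If every region held at most 12 points, the total would be at most 14 × 12 = 168, which is less than 172.
So some region holds at least ⌈172/14⌉ = 13 points.

13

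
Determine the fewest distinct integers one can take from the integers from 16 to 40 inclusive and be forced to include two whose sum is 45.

A set avoiding the sum 45 can contain at most one of each pair {x, 45−x}, plus the 11 elements whose complement lies outside the range.
The integers 23, …, 40 (18 of them) are such a set: any two sum to at least 23+24 = 47 > 45.
By pigeonhole, any 19th integer completes one of the 7 pairs, so 19 choices force a sum of 45.

19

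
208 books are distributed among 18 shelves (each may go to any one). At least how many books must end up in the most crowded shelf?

The 18 shelves are the holes and the 208 books are the pigeons.
If every shelf held at most 11 books, the total would be at most 18 × 11 = 198, which is less than 208.
So some shelf holds at least ⌈208/18⌉ = 12 books.

12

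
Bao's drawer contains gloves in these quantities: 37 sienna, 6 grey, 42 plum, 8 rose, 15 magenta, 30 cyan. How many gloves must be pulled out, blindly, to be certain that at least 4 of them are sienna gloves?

In the worst case for collecting sienna gloves, every non-sienna glove comes out first.
There are 6 + 42 + 8 + 15 + 30 = 101 non-sienna gloves altogether.
After those, each further glove must be sienna, so 101 + 4 = 105 draws guarantee 4 sienna gloves.

105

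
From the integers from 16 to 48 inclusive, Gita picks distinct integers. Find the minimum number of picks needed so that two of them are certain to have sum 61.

Group the elements by complementary pair {x, 61−x}: {16,45}, {17,44}, {18,43}, …, giving 15 two-element pairs and 3 integers whose partner 61−x falls outside [16,48].
Treating each of those 18 groups as a pigeonhole, one can pick one integer per group — 18 integers — with no two summing to 61.
The 19th integer lands in an occupied pair, forcing a sum of 61.

19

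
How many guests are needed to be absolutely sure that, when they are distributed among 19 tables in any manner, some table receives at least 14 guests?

248

With 247 guests one could put exactly 13 in each of the 19 tables, and no table would reach 14.
One more guest must land in a table that already has 13, giving it 14.
So 19 × 13 + 1 = 248 guests are required.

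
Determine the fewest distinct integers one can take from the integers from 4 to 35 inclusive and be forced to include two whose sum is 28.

23

Two chosen integers sum to 28 exactly when both halves of some pair {x, 28−x} with 4 ≤ x ≤ 28−x ≤ 24 are chosen — 10 such pairs.
The remaining 12 elements (those with no distinct partner in range) can never complete a 28-sum, so the worst case takes all of them and one from each pair: 12 + 10 = 22.
The 23rd integer has to be the second member of some pair, so 22 + 1 = 23.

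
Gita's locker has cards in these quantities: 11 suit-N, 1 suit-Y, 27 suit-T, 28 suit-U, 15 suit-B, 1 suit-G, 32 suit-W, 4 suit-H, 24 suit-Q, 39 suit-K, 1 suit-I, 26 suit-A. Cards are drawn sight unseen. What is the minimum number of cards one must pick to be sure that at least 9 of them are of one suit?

72

By the pigeonhole principle, the 12 suits are the holes; the cards drawn are the pigeons.
To avoid 9 of any one suit, the worst case takes at most 8 of each suit, or every card of a suit that has fewer than 8.
That gives 8 + 1 + 8 + 8 + 8 + 1 + 8 + 4 + 8 + 8 + 1 + 8 = 71 cards with no suit reaching 9.
The next card forces some suit to 9, so 71 + 1 = 72.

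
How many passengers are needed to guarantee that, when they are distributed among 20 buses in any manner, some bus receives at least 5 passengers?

81

With 80 passengers one could put exactly 4 in each of the 20 buses, and no bus would reach 5.
One more passenger must land in a bus that already has 4, giving it 5.
So 20 × 4 + 1 = 81 passengers are required.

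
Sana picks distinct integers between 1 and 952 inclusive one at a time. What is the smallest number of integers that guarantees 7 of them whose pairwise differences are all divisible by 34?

Integers whose pairwise differences are multiples of 34 are exactly those sharing a remainder mod 34. Pigeonhole: the 34 residue classes mod 34 are the pigeonholes.
With 204 integers one could put 6 in each residue class and have no class reach 7.
The 205th integer pushes some class to 7, so 34·6 + 1 = 205.

205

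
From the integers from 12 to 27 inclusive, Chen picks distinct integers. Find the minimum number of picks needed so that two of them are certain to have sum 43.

11

A set avoiding the sum 43 can contain at most one of each pair {x, 43−x}, plus the 4 elements whose complement lies outside the range.
The integers 12, …, 21 (10 of them) are such a set: any two sum to at least 12+13 = 25 and at most 20+21 = 41 < 43.
By pigeonhole, any 11th integer completes one of the 6 pairs, so 11 choices force a sum of 43.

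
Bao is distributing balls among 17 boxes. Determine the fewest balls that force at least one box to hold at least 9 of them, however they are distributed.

137

With 136 balls one could put exactly 8 in each of the 17 boxes, and no box would reach 9.
One more ball must land in a box that already has 8, giving it 9.
So 17 × 8 + 1 = 137 balls are required.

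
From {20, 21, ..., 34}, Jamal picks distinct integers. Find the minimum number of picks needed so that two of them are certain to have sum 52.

10

Two chosen integers sum to 52 exactly when both halves of some pair {x, 52−x} with 20 ≤ x ≤ 52−x ≤ 32 are chosen — 6 such pairs.
The remaining 3 elements (those with no distinct partner in range) can never complete a 52-sum, so the worst case takes all of them and one from each pair: 3 + 6 = 9.
By pigeonhole, the 10th integer has to be the second member of some pair, so 9 + 1 = 10.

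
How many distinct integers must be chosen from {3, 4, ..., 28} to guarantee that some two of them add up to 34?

16

Group the elements by complementary pair {x, 34−x}: {6,28}, {7,27}, {8,26}, …, giving 11 two-element pairs, the single value 17 (it cannot pair with itself since the integers are distinct), and 3 integers whose partner 34−x falls outside [3,28].
By the pigeonhole principle, treating each of those 15 groups as a pigeonhole, one can pick one integer per group — 15 integers — with no two summing to 34.
The 16th integer lands in an occupied pair, forcing a sum of 34.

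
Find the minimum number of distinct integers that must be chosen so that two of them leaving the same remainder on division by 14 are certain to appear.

By the pigeonhole principle, the 14 residue classes mod 14 are the pigeonholes.
With 14 integers one could put 1 in each residue class and have no class reach 2.
The 15th integer pushes some class to 2, so 14·1 + 1 = 15.

15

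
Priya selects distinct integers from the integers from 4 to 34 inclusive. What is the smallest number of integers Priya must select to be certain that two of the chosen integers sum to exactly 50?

23

Two chosen integers sum to 50 exactly when both halves of some pair {x, 50−x} with 16 ≤ x ≤ 50−x ≤ 34 are chosen — 9 such pairs.
The remaining 13 elements (those with no distinct partner in range) can never complete a 50-sum, so the worst case takes all of them and one from each pair: 13 + 9 = 22.
Pigeonhole: the 23rd integer has to be the second member of some pair, so 22 + 1 = 23.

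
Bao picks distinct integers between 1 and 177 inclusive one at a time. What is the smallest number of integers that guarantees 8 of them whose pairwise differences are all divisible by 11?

Integers whose pairwise differences are multiples of 11 are exactly those sharing a remainder mod 11. The 11 residue classes mod 11 are the pigeonholes.
With 77 integers one could put 7 in each residue class and have no class reach 8.
The 78th integer pushes some class to 8, so 11·7 + 1 = 78.

78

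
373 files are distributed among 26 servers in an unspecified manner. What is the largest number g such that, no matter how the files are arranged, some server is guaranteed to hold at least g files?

The 26 servers are the holes and the 373 files are the pigeons.
If every server held at most 14 files, the total would be at most 26 × 14 = 364, which is less than 373.
So some server holds at least ⌈373/26⌉ = 15 files.

15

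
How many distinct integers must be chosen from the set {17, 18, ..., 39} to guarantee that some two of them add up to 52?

15

Two chosen integers sum to 52 exactly when both halves of some pair {x, 52−x} with 17 ≤ x ≤ 52−x ≤ 35 are chosen — 9 such pairs.
The remaining 5 elements (those with no distinct partner in range) can never complete a 52-sum, so the worst case takes all of them and one from each pair: 5 + 9 = 14.
By pigeonhole, the 15th integer has to be the second member of some pair, so 14 + 1 = 15.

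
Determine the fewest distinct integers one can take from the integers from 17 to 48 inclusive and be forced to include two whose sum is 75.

22

Group the elements by complementary pair {x, 75−x}: {27,48}, {28,47}, {29,46}, …, giving 11 two-element pairs and 10 integers whose partner 75−x falls outside [17,48].
Treating each of those 21 groups as a pigeonhole, one can pick one integer per group — 21 integers — with no two summing to 75.
The 22nd integer lands in an occupied pair, forcing a sum of 75.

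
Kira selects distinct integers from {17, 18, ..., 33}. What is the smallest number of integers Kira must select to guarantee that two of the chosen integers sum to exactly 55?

Two chosen integers sum to 55 exactly when both halves of some pair {x, 55−x} with 22 ≤ x ≤ 55−x ≤ 33 are chosen — 6 such pairs.
The remaining 5 elements (those with no distinct partner in range) can never complete a 55-sum, so the worst case takes all of them and one from each pair: 5 + 6 = 11.
Pigeonhole: the 12th integer has to be the second member of some pair, so 11 + 1 = 12.

12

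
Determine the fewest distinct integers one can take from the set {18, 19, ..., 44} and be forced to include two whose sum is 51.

20

Group the elements by complementary pair {x, 51−x}: {18,33}, {19,32}, {20,31}, …, giving 8 two-element pairs and 11 integers whose partner 51−x falls outside [18,44].
By pigeonhole, treating each of those 19 groups as a pigeonhole, one can pick one integer per group — 19 integers — with no two summing to 51.
The 20th integer lands in an occupied pair, forcing a sum of 51.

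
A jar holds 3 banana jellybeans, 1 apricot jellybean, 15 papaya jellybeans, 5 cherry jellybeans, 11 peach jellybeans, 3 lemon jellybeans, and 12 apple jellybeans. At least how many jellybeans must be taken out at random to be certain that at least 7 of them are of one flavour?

The 7 flavours are the holes; the jellybeans drawn are the pigeons.
To avoid 7 of any one flavour, the worst case takes at most 6 of each flavour, or every jellybean of a flavour that has fewer than 6.
That gives 3 + 1 + 6 + 5 + 6 + 3 + 6 = 30 jellybeans with no flavour reaching 7.
The next jellybean forces some flavour to 7, so 30 + 1 = 31.

31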